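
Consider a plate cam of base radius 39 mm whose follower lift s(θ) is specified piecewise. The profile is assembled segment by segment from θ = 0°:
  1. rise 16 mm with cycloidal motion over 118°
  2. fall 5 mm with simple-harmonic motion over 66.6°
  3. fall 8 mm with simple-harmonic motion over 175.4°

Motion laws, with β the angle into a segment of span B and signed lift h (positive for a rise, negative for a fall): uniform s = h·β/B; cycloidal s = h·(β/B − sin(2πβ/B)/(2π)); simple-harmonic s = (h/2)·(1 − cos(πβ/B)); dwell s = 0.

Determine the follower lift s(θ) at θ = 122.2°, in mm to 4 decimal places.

seg 1 [0°–118°] cycloidal, h=16: full span → s += 16 → s = 16.0000
seg 2 [118°–184.6°] simple-harmonic, h=-5: θ=122.2° here. β=4.2, B=66.6. -5/2·(1 − cos(π·0.0631)) = -0.0489 → s = 15.9511

15.9511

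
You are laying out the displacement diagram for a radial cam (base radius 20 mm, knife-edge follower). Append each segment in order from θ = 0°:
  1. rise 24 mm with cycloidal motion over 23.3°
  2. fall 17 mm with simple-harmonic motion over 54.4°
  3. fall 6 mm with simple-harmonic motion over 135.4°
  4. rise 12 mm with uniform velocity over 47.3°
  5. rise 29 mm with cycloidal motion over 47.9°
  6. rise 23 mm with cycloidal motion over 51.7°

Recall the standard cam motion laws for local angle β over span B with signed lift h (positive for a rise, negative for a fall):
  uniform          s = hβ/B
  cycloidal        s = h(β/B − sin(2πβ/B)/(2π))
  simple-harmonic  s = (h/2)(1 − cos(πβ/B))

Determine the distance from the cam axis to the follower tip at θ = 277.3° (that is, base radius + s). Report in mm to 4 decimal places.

seg 1 [0°–23.3°] cycloidal, h=24: full span → s += 24 → s = 24.0000
seg 2 [23.3°–77.7°] simple-harmonic, h=-17: full span → s += -17 → s = 7.0000
seg 3 [77.7°–213.1°] simple-harmonic, h=-6: full span → s += -6 → s = 1.0000
seg 4 [213.1°–260.4°] uniform, h=12: full span → s += 12 → s = 13.0000
seg 5 [260.4°–308.3°] cycloidal, h=29: θ=277.3° here. β=16.9, B=47.9. 29·(0.3528 − sin(2π·0.3528)/(2π)) = 6.5463 → s = 19.5463
radial distance = base radius + s = 20 + 19.5463 = 39.5463

39.5463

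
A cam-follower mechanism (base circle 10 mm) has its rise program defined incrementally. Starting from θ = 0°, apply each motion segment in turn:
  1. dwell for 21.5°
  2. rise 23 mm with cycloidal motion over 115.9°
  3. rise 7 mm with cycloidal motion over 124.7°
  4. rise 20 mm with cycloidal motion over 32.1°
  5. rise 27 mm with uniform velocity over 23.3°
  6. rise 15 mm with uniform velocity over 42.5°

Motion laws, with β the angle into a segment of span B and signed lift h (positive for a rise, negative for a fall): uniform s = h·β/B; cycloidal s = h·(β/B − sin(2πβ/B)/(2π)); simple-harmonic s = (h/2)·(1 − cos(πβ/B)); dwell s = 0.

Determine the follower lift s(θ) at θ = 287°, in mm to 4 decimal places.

seg 1 [0°–21.5°] dwell: s stays 0.0000
seg 2 [21.5°–137.4°] cycloidal, h=23: full span → s += 23 → s = 23.0000
seg 3 [137.4°–262.1°] cycloidal, h=7: full span → s += 7 → s = 30.0000
seg 4 [262.1°–294.2°] cycloidal, h=20: θ=287° here. β=24.9, B=32.1. 20·(0.7757 − sin(2π·0.7757)/(2π)) = 18.6557 → s = 48.6557

48.6557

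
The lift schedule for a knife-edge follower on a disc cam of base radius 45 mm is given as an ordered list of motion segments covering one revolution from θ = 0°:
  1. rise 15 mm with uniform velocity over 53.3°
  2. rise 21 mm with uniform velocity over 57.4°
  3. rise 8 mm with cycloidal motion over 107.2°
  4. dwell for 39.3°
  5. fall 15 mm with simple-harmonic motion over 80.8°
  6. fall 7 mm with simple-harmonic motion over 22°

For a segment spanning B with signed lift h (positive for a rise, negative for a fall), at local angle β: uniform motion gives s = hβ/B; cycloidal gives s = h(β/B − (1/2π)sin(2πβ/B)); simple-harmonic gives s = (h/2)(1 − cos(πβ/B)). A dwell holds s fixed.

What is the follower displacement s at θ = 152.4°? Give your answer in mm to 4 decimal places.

seg 1 [0°–53.3°] uniform, h=15: full span → s += 15 → s = 15.0000
seg 2 [53.3°–110.7°] uniform, h=21: full span → s += 21 → s = 36.0000
seg 3 [110.7°–217.9°] cycloidal, h=8: θ=152.4° here. β=41.7, B=107.2. 8·(0.3890 − sin(2π·0.3890)/(2π)) = 2.2942 → s = 38.2942

38.2942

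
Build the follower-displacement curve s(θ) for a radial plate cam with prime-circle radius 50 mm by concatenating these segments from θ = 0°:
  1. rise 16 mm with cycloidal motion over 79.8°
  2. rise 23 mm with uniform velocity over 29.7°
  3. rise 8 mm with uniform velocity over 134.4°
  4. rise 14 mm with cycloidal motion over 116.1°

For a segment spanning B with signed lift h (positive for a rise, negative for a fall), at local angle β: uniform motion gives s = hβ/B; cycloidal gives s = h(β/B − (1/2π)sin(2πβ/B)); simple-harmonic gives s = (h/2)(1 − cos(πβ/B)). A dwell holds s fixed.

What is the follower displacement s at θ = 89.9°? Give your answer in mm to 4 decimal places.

seg 1 [0°–79.8°] cycloidal, h=16: full span → s += 16 → s = 16.0000
seg 2 [79.8°–109.5°] uniform, h=23: θ=89.9° here. β=10.1, B=29.7. 23·10.1/29.7 = 7.8215 → s = 23.8215

23.8215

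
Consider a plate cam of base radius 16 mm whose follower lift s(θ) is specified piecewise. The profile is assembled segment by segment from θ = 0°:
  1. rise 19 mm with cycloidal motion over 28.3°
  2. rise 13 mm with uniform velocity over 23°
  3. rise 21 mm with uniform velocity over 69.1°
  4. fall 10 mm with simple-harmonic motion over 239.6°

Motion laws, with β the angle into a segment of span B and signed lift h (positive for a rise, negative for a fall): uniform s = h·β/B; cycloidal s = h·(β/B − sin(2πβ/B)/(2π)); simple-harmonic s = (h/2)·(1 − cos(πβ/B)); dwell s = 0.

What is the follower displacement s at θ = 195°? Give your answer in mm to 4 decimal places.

seg 1 [0°–28.3°] cycloidal, h=19: full span → s += 19 → s = 19.0000
seg 2 [28.3°–51.3°] uniform, h=13: full span → s += 13 → s = 32.0000
seg 3 [51.3°–120.4°] uniform, h=21: full span → s += 21 → s = 53.0000
seg 4 [120.4°–360°] simple-harmonic, h=-10: θ=195° here. β=74.6, B=239.6. -10/2·(1 − cos(π·0.3114)) = -2.2072 → s = 50.7928

50.7928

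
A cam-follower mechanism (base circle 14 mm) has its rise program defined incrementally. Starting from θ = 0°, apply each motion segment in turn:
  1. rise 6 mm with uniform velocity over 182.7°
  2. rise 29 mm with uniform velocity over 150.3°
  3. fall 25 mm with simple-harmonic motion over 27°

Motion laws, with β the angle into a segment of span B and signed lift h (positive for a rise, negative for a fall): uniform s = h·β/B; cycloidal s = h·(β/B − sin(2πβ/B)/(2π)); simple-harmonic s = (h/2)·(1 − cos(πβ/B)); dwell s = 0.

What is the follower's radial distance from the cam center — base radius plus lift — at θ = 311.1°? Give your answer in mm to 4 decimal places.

seg 1 [0°–182.7°] uniform, h=6: full span → s += 6 → s = 6.0000
seg 2 [182.7°–333°] uniform, h=29: θ=311.1° here. β=128.4, B=150.3. 29·128.4/150.3 = 24.7745 → s = 30.7745
radial distance = base radius + s = 14 + 30.7745 = 44.7745

44.7745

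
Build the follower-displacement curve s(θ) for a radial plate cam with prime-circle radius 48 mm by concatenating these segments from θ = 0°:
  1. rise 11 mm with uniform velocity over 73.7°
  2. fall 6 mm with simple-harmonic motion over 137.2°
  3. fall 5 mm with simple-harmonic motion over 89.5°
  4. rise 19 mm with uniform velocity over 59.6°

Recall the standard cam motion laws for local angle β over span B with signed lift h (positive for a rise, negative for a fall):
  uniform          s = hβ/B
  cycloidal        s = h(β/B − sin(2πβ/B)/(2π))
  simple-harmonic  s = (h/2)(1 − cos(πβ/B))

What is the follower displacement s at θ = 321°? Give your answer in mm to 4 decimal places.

seg 1 [0°–73.7°] uniform, h=11: full span → s += 11 → s = 11.0000
seg 2 [73.7°–210.9°] simple-harmonic, h=-6: full span → s += -6 → s = 5.0000
seg 3 [210.9°–300.4°] simple-harmonic, h=-5: full span → s += -5 → s = 0.0000
seg 4 [300.4°–360°] uniform, h=19: θ=321° here. β=20.6, B=59.6. 19·20.6/59.6 = 6.5671 → s = 6.5671

6.5671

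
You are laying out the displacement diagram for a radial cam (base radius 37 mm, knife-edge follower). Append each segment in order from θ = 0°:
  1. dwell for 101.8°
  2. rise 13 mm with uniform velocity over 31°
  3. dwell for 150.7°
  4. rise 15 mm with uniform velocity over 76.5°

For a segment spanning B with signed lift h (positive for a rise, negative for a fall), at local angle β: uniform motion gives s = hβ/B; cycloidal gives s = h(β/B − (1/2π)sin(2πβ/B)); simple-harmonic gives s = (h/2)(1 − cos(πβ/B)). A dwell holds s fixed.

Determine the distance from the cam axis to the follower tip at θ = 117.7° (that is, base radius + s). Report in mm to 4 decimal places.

seg 1 [0°–101.8°] dwell: s stays 0.0000
seg 2 [101.8°–132.8°] uniform, h=13: θ=117.7° here. β=15.9, B=31. 13·15.9/31 = 6.6677 → s = 6.6677
radial distance = base radius + s = 37 + 6.6677 = 43.6677

43.6677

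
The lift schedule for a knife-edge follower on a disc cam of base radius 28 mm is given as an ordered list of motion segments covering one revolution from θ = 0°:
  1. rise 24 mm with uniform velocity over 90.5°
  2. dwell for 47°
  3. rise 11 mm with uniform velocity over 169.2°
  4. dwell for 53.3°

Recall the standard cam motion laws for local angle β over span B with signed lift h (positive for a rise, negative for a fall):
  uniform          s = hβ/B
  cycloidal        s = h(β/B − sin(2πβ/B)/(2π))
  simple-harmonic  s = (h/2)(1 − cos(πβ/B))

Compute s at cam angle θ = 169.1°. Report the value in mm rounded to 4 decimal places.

seg 1 [0°–90.5°] uniform, h=24: full span → s += 24 → s = 24.0000
seg 2 [90.5°–137.5°] dwell: s stays 24.0000
seg 3 [137.5°–306.7°] uniform, h=11: θ=169.1° here. β=31.6, B=169.2. 11·31.6/169.2 = 2.0544 → s = 26.0544

26.0544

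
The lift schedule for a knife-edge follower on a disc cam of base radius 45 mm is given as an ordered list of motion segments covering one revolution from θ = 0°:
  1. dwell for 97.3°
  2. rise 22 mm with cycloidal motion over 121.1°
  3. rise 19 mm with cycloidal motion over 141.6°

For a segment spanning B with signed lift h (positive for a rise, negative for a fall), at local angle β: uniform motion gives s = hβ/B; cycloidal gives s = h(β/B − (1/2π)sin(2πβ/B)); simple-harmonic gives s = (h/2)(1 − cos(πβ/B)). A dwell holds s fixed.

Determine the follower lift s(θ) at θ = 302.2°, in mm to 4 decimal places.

seg 1 [0°–97.3°] dwell: s stays 0.0000
seg 2 [97.3°–218.4°] cycloidal, h=22: full span → s += 22 → s = 22.0000
seg 3 [218.4°–360°] cycloidal, h=19: θ=302.2° here. β=83.8, B=141.6. 19·(0.5918 − sin(2π·0.5918)/(2π)) = 12.8936 → s = 34.8936

34.8936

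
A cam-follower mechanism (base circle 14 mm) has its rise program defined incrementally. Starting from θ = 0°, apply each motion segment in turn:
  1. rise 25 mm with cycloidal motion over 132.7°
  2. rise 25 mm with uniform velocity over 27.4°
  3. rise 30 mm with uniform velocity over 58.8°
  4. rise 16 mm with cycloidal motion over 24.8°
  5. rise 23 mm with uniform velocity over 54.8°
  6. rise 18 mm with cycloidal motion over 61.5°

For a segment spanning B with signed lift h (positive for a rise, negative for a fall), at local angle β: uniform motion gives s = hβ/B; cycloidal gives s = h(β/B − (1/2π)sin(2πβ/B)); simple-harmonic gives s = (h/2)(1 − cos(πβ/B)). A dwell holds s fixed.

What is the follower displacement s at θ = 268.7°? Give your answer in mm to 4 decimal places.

seg 1 [0°–132.7°] cycloidal, h=25: full span → s += 25 → s = 25.0000
seg 2 [132.7°–160.1°] uniform, h=25: full span → s += 25 → s = 50.0000
seg 3 [160.1°–218.9°] uniform, h=30: full span → s += 30 → s = 80.0000
seg 4 [218.9°–243.7°] cycloidal, h=16: full span → s += 16 → s = 96.0000
seg 5 [243.7°–298.5°] uniform, h=23: θ=268.7° here. β=25, B=54.8. 23·25/54.8 = 10.4927 → s = 106.4927

106.4927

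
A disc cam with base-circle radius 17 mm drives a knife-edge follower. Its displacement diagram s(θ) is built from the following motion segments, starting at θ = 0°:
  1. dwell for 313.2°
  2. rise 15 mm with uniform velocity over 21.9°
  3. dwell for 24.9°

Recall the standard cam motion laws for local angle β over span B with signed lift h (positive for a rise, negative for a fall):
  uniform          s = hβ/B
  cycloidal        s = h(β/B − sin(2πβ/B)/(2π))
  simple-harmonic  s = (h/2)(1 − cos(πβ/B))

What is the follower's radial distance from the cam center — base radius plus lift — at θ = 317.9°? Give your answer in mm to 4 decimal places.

seg 1 [0°–313.2°] dwell: s stays 0.0000
seg 2 [313.2°–335.1°] uniform, h=15: θ=317.9° here. β=4.7, B=21.9. 15·4.7/21.9 = 3.2192 → s = 3.2192
radial distance = base radius + s = 17 + 3.2192 = 20.2192

20.2192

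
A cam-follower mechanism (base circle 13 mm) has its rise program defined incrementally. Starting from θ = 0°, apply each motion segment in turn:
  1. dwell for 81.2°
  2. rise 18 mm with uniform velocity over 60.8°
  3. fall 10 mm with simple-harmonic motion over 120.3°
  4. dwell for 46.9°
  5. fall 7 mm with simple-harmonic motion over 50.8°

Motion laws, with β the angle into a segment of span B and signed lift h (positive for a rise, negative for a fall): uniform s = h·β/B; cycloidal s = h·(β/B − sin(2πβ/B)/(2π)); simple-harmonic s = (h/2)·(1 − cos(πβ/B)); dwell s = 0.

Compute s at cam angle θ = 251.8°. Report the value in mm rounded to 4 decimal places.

seg 1 [0°–81.2°] dwell: s stays 0.0000
seg 2 [81.2°–142°] uniform, h=18: full span → s += 18 → s = 18.0000
seg 3 [142°–262.3°] simple-harmonic, h=-10: θ=251.8° here. β=109.8, B=120.3. -10/2·(1 − cos(π·0.9127)) = -9.8132 → s = 8.1868

8.1868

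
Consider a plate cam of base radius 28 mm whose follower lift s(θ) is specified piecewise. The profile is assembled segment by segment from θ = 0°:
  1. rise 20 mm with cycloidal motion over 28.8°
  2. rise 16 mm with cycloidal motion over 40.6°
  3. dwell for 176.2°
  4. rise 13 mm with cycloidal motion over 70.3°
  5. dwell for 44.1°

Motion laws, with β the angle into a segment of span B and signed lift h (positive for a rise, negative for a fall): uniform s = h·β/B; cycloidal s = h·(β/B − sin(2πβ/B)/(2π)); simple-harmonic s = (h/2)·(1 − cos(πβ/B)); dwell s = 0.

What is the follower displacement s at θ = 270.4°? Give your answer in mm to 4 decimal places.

seg 1 [0°–28.8°] cycloidal, h=20: full span → s += 20 → s = 20.0000
seg 2 [28.8°–69.4°] cycloidal, h=16: full span → s += 16 → s = 36.0000
seg 3 [69.4°–245.6°] dwell: s stays 36.0000
seg 4 [245.6°–315.9°] cycloidal, h=13: θ=270.4° here. β=24.8, B=70.3. 13·(0.3528 − sin(2π·0.3528)/(2π)) = 2.9336 → s = 38.9336

38.9336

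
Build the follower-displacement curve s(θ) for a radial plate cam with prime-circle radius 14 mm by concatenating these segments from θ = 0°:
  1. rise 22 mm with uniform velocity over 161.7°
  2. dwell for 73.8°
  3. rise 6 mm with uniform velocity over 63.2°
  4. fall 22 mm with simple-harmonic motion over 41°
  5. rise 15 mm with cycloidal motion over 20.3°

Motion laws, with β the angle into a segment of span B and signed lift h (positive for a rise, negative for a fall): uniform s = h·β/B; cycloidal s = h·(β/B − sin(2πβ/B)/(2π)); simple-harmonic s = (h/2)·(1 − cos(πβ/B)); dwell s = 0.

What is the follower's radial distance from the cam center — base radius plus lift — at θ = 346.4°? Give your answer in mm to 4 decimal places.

seg 1 [0°–161.7°] uniform, h=22: full span → s += 22 → s = 22.0000
seg 2 [161.7°–235.5°] dwell: s stays 22.0000
seg 3 [235.5°–298.7°] uniform, h=6: full span → s += 6 → s = 28.0000
seg 4 [298.7°–339.7°] simple-harmonic, h=-22: full span → s += -22 → s = 6.0000
seg 5 [339.7°–360°] cycloidal, h=15: θ=346.4° here. β=6.7, B=20.3. 15·(0.3300 − sin(2π·0.3300)/(2π)) = 2.8591 → s = 8.8591
radial distance = base radius + s = 14 + 8.8591 = 22.8591

22.8591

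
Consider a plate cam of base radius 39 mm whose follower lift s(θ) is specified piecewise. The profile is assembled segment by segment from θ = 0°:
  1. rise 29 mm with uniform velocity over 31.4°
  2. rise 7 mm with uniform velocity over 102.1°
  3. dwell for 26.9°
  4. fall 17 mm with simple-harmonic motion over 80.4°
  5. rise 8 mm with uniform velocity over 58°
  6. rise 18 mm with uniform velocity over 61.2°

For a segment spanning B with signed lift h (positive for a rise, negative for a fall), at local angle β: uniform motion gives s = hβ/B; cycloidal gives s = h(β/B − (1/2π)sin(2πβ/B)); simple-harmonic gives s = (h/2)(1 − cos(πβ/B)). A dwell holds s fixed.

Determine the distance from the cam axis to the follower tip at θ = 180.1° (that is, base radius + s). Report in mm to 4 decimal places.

seg 1 [0°–31.4°] uniform, h=29: full span → s += 29 → s = 29.0000
seg 2 [31.4°–133.5°] uniform, h=7: full span → s += 7 → s = 36.0000
seg 3 [133.5°–160.4°] dwell: s stays 36.0000
seg 4 [160.4°–240.8°] simple-harmonic, h=-17: θ=180.1° here. β=19.7, B=80.4. -17/2·(1 − cos(π·0.2450)) = -2.3964 → s = 33.6036
radial distance = base radius + s = 39 + 33.6036 = 72.6036

72.6036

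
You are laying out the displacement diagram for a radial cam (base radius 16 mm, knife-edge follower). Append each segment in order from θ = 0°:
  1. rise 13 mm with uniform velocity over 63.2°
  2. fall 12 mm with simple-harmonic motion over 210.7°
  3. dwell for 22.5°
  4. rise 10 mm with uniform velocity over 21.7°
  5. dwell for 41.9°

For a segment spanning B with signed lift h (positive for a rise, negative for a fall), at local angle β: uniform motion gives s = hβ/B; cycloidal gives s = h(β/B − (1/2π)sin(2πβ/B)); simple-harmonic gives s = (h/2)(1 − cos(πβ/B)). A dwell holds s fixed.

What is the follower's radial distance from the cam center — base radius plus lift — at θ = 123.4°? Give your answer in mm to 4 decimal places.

seg 1 [0°–63.2°] uniform, h=13: full span → s += 13 → s = 13.0000
seg 2 [63.2°–273.9°] simple-harmonic, h=-12: θ=123.4° here. β=60.2, B=210.7. -12/2·(1 − cos(π·0.2857)) = -2.2591 → s = 10.7409
radial distance = base radius + s = 16 + 10.7409 = 26.7409

26.7409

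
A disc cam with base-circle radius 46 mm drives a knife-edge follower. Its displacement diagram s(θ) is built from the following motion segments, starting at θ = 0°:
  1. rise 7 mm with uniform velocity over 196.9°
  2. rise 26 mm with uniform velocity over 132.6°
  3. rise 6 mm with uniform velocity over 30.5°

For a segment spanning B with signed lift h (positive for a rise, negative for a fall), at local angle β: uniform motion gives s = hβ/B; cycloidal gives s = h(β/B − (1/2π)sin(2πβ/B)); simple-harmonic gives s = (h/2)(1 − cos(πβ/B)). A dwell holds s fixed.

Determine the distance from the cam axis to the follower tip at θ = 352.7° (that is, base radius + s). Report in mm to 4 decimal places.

seg 1 [0°–196.9°] uniform, h=7: full span → s += 7 → s = 7.0000
seg 2 [196.9°–329.5°] uniform, h=26: full span → s += 26 → s = 33.0000
seg 3 [329.5°–360°] uniform, h=6: θ=352.7° here. β=23.2, B=30.5. 6·23.2/30.5 = 4.5639 → s = 37.5639
radial distance = base radius + s = 46 + 37.5639 = 83.5639

83.5639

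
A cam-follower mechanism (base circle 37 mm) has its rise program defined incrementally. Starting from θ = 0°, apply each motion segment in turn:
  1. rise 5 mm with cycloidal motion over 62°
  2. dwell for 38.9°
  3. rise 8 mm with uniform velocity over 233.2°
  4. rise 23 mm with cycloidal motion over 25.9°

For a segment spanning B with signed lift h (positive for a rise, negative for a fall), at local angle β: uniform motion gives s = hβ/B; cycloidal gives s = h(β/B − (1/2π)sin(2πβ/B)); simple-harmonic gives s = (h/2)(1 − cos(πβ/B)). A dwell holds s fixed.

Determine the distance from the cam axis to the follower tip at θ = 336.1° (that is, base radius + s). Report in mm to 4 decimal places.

seg 1 [0°–62°] cycloidal, h=5: full span → s += 5 → s = 5.0000
seg 2 [62°–100.9°] dwell: s stays 5.0000
seg 3 [100.9°–334.1°] uniform, h=8: full span → s += 8 → s = 13.0000
seg 4 [334.1°–360°] cycloidal, h=23: θ=336.1° here. β=2, B=25.9. 23·(0.0772 − sin(2π·0.0772)/(2π)) = 0.0689 → s = 13.0689
radial distance = base radius + s = 37 + 13.0689 = 50.0689

50.0689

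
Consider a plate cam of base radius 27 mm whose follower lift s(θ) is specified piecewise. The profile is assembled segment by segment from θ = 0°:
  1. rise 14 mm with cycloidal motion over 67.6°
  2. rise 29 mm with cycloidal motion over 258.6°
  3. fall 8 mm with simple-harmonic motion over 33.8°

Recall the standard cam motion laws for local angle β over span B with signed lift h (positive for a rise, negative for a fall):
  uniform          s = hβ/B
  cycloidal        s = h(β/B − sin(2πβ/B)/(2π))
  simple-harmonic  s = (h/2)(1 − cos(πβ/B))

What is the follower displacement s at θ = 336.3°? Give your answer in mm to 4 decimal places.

seg 1 [0°–67.6°] cycloidal, h=14: full span → s += 14 → s = 14.0000
seg 2 [67.6°–326.2°] cycloidal, h=29: full span → s += 29 → s = 43.0000
seg 3 [326.2°–360°] simple-harmonic, h=-8: θ=336.3° here. β=10.1, B=33.8. -8/2·(1 − cos(π·0.2988)) = -1.6368 → s = 41.3632

41.3632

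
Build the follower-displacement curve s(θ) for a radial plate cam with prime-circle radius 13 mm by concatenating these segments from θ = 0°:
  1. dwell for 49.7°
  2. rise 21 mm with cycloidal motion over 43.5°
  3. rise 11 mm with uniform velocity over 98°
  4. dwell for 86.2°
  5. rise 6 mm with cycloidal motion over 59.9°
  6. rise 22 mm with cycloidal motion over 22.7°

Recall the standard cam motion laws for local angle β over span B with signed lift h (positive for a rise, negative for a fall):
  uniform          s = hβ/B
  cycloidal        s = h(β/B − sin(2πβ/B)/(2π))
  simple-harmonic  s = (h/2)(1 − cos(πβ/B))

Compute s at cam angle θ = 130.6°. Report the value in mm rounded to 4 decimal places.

seg 1 [0°–49.7°] dwell: s stays 0.0000
seg 2 [49.7°–93.2°] cycloidal, h=21: full span → s += 21 → s = 21.0000
seg 3 [93.2°–191.2°] uniform, h=11: θ=130.6° here. β=37.4, B=98. 11·37.4/98 = 4.1980 → s = 25.1980

25.1980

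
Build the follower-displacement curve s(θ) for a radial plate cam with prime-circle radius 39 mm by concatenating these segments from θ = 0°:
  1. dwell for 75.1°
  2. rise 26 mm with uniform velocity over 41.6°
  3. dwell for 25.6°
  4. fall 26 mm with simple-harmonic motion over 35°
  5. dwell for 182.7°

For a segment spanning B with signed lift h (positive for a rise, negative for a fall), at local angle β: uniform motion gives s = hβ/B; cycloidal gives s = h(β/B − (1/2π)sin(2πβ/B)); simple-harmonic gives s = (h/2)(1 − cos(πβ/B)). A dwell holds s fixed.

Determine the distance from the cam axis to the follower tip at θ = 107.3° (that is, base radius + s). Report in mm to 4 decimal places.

seg 1 [0°–75.1°] dwell: s stays 0.0000
seg 2 [75.1°–116.7°] uniform, h=26: θ=107.3° here. β=32.2, B=41.6. 26·32.2/41.6 = 20.1250 → s = 20.1250
radial distance = base radius + s = 39 + 20.1250 = 59.1250

59.1250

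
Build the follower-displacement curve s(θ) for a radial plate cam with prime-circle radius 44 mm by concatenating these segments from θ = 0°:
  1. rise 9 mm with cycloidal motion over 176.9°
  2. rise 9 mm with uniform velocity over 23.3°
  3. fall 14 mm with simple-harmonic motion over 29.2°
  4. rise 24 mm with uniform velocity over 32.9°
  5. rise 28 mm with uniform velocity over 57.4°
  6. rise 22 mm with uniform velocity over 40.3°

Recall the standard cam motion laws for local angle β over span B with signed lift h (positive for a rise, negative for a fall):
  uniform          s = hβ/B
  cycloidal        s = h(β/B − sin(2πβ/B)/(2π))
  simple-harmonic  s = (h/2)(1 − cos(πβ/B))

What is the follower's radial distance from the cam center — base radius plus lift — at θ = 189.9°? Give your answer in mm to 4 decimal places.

seg 1 [0°–176.9°] cycloidal, h=9: full span → s += 9 → s = 9.0000
seg 2 [176.9°–200.2°] uniform, h=9: θ=189.9° here. β=13, B=23.3. 9·13/23.3 = 5.0215 → s = 14.0215
radial distance = base radius + s = 44 + 14.0215 = 58.0215

58.0215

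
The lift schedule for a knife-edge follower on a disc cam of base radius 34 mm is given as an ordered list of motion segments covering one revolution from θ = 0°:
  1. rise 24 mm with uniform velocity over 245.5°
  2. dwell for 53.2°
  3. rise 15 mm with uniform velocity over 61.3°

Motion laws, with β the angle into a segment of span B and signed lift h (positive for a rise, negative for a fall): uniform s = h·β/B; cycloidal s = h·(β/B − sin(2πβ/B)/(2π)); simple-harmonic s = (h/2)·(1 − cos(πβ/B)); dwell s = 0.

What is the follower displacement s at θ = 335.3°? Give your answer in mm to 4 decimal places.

seg 1 [0°–245.5°] uniform, h=24: full span → s += 24 → s = 24.0000
seg 2 [245.5°–298.7°] dwell: s stays 24.0000
seg 3 [298.7°–360°] uniform, h=15: θ=335.3° here. β=36.6, B=61.3. 15·36.6/61.3 = 8.9560 → s = 32.9560

32.9560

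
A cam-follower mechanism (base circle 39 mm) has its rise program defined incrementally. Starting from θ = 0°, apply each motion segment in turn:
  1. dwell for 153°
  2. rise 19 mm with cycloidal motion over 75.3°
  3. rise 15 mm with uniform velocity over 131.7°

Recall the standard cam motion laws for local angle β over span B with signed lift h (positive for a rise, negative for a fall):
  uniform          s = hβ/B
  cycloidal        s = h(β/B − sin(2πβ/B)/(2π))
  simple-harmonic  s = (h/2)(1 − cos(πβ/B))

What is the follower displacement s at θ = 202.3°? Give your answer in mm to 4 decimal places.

seg 1 [0°–153°] dwell: s stays 0.0000
seg 2 [153°–228.3°] cycloidal, h=19: θ=202.3° here. β=49.3, B=75.3. 19·(0.6547 − sin(2π·0.6547)/(2π)) = 14.9376 → s = 14.9376

14.9376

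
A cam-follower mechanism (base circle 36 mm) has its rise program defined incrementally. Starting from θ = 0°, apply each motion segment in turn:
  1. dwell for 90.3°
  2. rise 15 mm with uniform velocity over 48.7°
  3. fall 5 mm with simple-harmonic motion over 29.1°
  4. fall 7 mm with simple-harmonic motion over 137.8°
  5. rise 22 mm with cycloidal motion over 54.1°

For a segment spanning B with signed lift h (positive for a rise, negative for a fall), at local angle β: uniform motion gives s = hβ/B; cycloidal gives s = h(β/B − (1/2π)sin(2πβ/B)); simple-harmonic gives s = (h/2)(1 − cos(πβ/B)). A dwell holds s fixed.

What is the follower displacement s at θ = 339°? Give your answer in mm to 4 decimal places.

seg 1 [0°–90.3°] dwell: s stays 0.0000
seg 2 [90.3°–139°] uniform, h=15: full span → s += 15 → s = 15.0000
seg 3 [139°–168.1°] simple-harmonic, h=-5: full span → s += -5 → s = 10.0000
seg 4 [168.1°–305.9°] simple-harmonic, h=-7: full span → s += -7 → s = 3.0000
seg 5 [305.9°–360°] cycloidal, h=22: θ=339° here. β=33.1, B=54.1. 22·(0.6118 − sin(2π·0.6118)/(2π)) = 15.7230 → s = 18.7230

18.7230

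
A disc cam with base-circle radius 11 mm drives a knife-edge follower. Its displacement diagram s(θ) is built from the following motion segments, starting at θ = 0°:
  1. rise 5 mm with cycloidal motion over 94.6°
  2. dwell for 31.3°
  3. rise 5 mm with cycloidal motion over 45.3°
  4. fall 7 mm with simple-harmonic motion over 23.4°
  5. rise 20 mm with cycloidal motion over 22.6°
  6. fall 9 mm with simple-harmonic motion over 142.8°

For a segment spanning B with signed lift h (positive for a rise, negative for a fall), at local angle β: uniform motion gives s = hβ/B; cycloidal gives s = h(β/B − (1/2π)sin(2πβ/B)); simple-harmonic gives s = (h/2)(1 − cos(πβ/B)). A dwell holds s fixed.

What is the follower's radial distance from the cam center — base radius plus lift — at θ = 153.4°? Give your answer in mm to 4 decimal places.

seg 1 [0°–94.6°] cycloidal, h=5: full span → s += 5 → s = 5.0000
seg 2 [94.6°–125.9°] dwell: s stays 5.0000
seg 3 [125.9°–171.2°] cycloidal, h=5: θ=153.4° here. β=27.5, B=45.3. 5·(0.6071 − sin(2π·0.6071)/(2π)) = 3.5312 → s = 8.5312
radial distance = base radius + s = 11 + 8.5312 = 19.5312

19.5312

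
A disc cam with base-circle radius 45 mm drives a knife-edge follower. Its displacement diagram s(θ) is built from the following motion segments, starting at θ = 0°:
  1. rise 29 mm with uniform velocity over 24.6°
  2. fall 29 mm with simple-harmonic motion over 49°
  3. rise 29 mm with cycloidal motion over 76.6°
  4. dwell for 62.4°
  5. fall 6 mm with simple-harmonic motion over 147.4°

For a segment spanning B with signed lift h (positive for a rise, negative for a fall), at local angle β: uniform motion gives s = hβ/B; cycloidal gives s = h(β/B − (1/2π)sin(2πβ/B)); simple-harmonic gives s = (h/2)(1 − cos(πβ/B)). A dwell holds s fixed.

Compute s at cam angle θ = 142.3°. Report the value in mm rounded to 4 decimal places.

seg 1 [0°–24.6°] uniform, h=29: full span → s += 29 → s = 29.0000
seg 2 [24.6°–73.6°] simple-harmonic, h=-29: full span → s += -29 → s = 0.0000
seg 3 [73.6°–150.2°] cycloidal, h=29: θ=142.3° here. β=68.7, B=76.6. 29·(0.8969 − sin(2π·0.8969)/(2π)) = 28.7950 → s = 28.7950

28.7950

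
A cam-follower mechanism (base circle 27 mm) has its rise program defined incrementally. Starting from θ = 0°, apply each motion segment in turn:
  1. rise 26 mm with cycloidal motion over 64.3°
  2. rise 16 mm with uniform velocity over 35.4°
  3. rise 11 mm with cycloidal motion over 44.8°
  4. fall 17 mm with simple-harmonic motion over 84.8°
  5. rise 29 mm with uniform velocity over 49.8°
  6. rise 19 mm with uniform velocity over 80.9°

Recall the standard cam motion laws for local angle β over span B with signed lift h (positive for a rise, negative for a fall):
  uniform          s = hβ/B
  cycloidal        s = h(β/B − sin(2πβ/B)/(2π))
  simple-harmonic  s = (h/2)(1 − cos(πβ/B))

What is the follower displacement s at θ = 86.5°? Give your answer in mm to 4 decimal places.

seg 1 [0°–64.3°] cycloidal, h=26: full span → s += 26 → s = 26.0000
seg 2 [64.3°–99.7°] uniform, h=16: θ=86.5° here. β=22.2, B=35.4. 16·22.2/35.4 = 10.0339 → s = 36.0339

36.0339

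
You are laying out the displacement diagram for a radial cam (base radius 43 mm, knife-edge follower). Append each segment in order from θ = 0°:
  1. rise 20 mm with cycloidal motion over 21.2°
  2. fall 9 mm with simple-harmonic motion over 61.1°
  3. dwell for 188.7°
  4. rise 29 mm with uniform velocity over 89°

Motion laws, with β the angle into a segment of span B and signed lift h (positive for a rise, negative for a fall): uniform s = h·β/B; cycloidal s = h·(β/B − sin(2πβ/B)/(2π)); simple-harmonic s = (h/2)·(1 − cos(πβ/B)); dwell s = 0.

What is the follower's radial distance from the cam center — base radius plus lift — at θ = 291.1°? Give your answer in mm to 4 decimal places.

seg 1 [0°–21.2°] cycloidal, h=20: full span → s += 20 → s = 20.0000
seg 2 [21.2°–82.3°] simple-harmonic, h=-9: full span → s += -9 → s = 11.0000
seg 3 [82.3°–271°] dwell: s stays 11.0000
seg 4 [271°–360°] uniform, h=29: θ=291.1° here. β=20.1, B=89. 29·20.1/89 = 6.5494 → s = 17.5494
radial distance = base radius + s = 43 + 17.5494 = 60.5494

60.5494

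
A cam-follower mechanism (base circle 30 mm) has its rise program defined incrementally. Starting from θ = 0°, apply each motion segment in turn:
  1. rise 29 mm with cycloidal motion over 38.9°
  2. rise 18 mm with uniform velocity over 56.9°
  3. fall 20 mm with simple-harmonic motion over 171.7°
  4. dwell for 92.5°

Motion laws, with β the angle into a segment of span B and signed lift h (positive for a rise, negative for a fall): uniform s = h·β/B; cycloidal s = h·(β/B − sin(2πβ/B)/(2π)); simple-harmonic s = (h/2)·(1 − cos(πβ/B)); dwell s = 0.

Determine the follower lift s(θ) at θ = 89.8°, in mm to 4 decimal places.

seg 1 [0°–38.9°] cycloidal, h=29: full span → s += 29 → s = 29.0000
seg 2 [38.9°–95.8°] uniform, h=18: θ=89.8° here. β=50.9, B=56.9. 18·50.9/56.9 = 16.1019 → s = 45.1019

45.1019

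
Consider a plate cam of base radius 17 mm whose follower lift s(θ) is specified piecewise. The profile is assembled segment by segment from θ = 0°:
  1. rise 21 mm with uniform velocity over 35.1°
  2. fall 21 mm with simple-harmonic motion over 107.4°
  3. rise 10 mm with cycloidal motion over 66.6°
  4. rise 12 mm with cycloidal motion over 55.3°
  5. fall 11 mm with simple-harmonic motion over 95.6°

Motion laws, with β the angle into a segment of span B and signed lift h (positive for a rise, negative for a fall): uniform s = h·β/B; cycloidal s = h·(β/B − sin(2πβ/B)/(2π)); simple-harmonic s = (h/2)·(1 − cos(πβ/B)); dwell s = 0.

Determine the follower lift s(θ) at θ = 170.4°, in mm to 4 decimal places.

seg 1 [0°–35.1°] uniform, h=21: full span → s += 21 → s = 21.0000
seg 2 [35.1°–142.5°] simple-harmonic, h=-21: full span → s += -21 → s = 0.0000
seg 3 [142.5°–209.1°] cycloidal, h=10: θ=170.4° here. β=27.9, B=66.6. 10·(0.4189 − sin(2π·0.4189)/(2π)) = 3.4130 → s = 3.4130

3.4130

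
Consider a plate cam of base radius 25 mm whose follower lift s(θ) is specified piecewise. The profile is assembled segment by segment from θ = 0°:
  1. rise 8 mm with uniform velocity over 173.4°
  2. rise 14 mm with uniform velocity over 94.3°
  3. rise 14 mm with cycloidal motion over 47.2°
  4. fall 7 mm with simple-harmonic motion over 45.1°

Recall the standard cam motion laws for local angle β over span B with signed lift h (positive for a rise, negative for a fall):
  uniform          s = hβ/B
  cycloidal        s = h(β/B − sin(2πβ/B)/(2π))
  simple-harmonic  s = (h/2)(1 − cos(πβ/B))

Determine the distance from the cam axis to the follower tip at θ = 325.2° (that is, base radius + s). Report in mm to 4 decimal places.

seg 1 [0°–173.4°] uniform, h=8: full span → s += 8 → s = 8.0000
seg 2 [173.4°–267.7°] uniform, h=14: full span → s += 14 → s = 22.0000
seg 3 [267.7°–314.9°] cycloidal, h=14: full span → s += 14 → s = 36.0000
seg 4 [314.9°–360°] simple-harmonic, h=-7: θ=325.2° here. β=10.3, B=45.1. -7/2·(1 − cos(π·0.2284)) = -0.8629 → s = 35.1371
radial distance = base radius + s = 25 + 35.1371 = 60.1371

60.1371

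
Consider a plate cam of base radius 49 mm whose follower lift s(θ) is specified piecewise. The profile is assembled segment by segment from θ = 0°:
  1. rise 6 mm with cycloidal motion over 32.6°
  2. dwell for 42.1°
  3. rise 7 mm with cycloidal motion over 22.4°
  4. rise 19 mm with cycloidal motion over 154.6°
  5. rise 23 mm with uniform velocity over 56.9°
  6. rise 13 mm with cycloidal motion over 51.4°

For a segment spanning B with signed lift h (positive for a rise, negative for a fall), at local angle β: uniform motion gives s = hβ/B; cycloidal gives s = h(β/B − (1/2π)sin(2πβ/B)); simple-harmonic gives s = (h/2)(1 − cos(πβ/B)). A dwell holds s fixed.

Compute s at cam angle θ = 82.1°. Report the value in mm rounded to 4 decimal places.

seg 1 [0°–32.6°] cycloidal, h=6: full span → s += 6 → s = 6.0000
seg 2 [32.6°–74.7°] dwell: s stays 6.0000
seg 3 [74.7°–97.1°] cycloidal, h=7: θ=82.1° here. β=7.4, B=22.4. 7·(0.3304 − sin(2π·0.3304)/(2π)) = 1.3374 → s = 7.3374

7.3374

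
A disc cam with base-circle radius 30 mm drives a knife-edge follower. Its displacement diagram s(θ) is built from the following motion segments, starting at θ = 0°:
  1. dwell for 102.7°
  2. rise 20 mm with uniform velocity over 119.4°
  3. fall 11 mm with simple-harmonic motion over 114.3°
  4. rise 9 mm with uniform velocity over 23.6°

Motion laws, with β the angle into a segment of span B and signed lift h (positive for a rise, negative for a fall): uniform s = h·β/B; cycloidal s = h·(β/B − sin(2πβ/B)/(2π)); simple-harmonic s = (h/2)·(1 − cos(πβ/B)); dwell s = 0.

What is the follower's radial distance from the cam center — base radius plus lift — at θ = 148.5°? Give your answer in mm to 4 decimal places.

seg 1 [0°–102.7°] dwell: s stays 0.0000
seg 2 [102.7°–222.1°] uniform, h=20: θ=148.5° here. β=45.8, B=119.4. 20·45.8/119.4 = 7.6717 → s = 7.6717
radial distance = base radius + s = 30 + 7.6717 = 37.6717

37.6717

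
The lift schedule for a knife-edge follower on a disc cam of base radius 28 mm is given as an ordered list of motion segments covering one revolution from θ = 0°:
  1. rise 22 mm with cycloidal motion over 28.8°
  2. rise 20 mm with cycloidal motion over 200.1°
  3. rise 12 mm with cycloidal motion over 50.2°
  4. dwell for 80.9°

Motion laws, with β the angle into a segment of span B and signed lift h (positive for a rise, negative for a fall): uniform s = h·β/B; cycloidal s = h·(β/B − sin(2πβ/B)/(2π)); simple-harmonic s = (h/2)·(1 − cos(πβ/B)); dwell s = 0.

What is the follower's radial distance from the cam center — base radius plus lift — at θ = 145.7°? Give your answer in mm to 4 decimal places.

seg 1 [0°–28.8°] cycloidal, h=22: full span → s += 22 → s = 22.0000
seg 2 [28.8°–228.9°] cycloidal, h=20: θ=145.7° here. β=116.9, B=200.1. 20·(0.5842 − sin(2π·0.5842)/(2π)) = 13.2908 → s = 35.2908
radial distance = base radius + s = 28 + 35.2908 = 63.2908

63.2908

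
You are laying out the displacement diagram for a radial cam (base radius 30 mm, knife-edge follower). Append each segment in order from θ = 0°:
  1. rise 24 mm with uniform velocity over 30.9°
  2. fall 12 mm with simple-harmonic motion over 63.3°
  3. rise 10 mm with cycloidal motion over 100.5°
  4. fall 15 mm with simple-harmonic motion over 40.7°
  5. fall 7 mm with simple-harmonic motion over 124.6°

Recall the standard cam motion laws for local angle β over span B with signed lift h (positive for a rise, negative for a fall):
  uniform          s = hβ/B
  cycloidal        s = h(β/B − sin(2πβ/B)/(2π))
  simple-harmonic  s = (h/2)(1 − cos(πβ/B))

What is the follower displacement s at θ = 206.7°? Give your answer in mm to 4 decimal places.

seg 1 [0°–30.9°] uniform, h=24: full span → s += 24 → s = 24.0000
seg 2 [30.9°–94.2°] simple-harmonic, h=-12: full span → s += -12 → s = 12.0000
seg 3 [94.2°–194.7°] cycloidal, h=10: full span → s += 10 → s = 22.0000
seg 4 [194.7°–235.4°] simple-harmonic, h=-15: θ=206.7° here. β=12, B=40.7. -15/2·(1 − cos(π·0.2948)) = -2.9938 → s = 19.0062

19.0062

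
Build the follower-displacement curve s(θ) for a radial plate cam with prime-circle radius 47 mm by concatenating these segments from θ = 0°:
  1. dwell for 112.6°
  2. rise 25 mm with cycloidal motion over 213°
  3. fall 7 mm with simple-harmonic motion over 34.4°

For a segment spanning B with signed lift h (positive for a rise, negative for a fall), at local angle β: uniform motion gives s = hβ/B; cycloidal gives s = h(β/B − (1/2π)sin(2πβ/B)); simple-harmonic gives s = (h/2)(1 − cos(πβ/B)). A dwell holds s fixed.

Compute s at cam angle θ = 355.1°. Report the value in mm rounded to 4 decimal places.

seg 1 [0°–112.6°] dwell: s stays 0.0000
seg 2 [112.6°–325.6°] cycloidal, h=25: full span → s += 25 → s = 25.0000
seg 3 [325.6°–360°] simple-harmonic, h=-7: θ=355.1° here. β=29.5, B=34.4. -7/2·(1 − cos(π·0.8576)) = -6.6554 → s = 18.3446

18.3446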